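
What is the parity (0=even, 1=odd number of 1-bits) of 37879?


0b1001001111110111 has 11 ones => parity 1

1


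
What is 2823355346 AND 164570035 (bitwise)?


0b10101000010010001111101111010010 & 0b1001110011110010001110110011 = 0b1000010010000010001110010010 = 138945426

138945426


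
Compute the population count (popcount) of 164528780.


0b1001110011101000001010001100 has 12 set bits

12


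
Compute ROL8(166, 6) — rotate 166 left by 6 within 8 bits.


Rotate 0b10100110 left by 6 (8-bit) = 0b10101001 = 169

169


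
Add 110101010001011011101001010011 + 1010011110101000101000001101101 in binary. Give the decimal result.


110101010001011011101001010011 + 1010011110101000101000001101101 = 10001001000110100000101011000000 = 2300185280

2300185280


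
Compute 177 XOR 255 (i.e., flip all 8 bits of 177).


177 ^ 255 = 78

78


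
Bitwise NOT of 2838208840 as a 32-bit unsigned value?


~0b10101001001010111010000101001000 = 0b1010110110101000101111010110111 = 1456758455 (32-bit unsigned)

1456758455


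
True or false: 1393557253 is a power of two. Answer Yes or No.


0b1010011000011111111111100000101. Multiple bits set => No

No


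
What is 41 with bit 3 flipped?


41 ^ (1 << 3) = 41 ^ 8 = 33

33


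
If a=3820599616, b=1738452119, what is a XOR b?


3820599616 ^ 1738452119 = 2217154007

2217154007


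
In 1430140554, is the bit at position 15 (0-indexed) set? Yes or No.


0b1010101001111100011011010001010, bit 15 = 0. No

No


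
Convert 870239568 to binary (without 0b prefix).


870239568 = 110011110111101100110101010000 in binary

110011110111101100110101010000


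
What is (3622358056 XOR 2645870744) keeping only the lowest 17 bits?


Step 1: 3622358056 ^ 2645870744 = 1247544496
Step 2: 1247544496 & 131071 = 1200

1200


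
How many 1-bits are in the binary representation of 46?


0b101110 has 4 set bits

4


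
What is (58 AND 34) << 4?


Step 1: 58 & 34 = 34
Step 2: 34 << 4 = 544

544


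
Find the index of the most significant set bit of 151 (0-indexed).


0b10010111. Highest set bit at position 7

7


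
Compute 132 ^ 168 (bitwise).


0b10000100 ^ 0b10101000 = 0b101100 = 44

44


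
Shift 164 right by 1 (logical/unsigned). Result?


0b10100100 >> 1 = 0b1010010 = 82

82


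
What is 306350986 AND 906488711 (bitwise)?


0b10010010000101000101110001010 & 0b110110000001111110101110000111 = 0b10010000000101000101110000010 = 302156674

302156674


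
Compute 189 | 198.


0b10111101 | 0b11000110 = 0b11111111 = 255

255


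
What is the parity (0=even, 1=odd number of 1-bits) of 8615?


0b10000110100111 has 7 ones => parity 1

1


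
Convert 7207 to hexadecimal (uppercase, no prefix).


7207 = 1C27 hex

1C27


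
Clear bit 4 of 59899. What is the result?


59899 & ~(1 << 4) = 59883

59883


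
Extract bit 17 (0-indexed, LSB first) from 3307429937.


0b11000101001000110110000000110001, position 17 = 1

1


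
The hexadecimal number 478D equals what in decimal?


478D hex = 18317 decimal

18317


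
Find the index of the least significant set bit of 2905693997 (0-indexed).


0b10101101001100010101111100101101. Lowest set bit at position 0

0


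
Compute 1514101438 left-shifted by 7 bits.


0b1011010001111110101101010111110 << 7 = 0b10110100011111101011010101111100000000 = 193804984064

193804984064


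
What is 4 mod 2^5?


4 & 31 = 4

4


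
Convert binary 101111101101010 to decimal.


101111101101010 in decimal = 24426

24426


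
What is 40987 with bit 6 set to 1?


40987 | (1 << 6) = 40987 | 64 = 41051

41051


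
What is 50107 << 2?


0b1100001110111011 << 2 = 0b110000111011101100 = 200428

200428


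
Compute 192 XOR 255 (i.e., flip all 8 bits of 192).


192 ^ 255 = 63

63


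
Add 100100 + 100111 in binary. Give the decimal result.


100100 + 100111 = 1001011 = 75

75


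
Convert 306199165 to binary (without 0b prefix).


306199165 = 10010010000000011101001111101 in binary

10010010000000011101001111101


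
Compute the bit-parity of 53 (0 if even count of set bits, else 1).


0b110101 has 4 ones => parity 0

0


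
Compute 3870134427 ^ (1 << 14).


3870134427 ^ (1 << 14) = 3870134427 ^ 16384 = 3870150811

3870150811


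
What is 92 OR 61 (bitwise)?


0b1011100 | 0b111101 = 0b1111101 = 125

125


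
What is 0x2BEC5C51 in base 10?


2BEC5C51 hex = 736910417 decimal

736910417


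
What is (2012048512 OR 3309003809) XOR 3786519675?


Step 1: 2012048512 | 3309003809 = 4160711841
Step 2: 4160711841 ^ 3786519675 = 374266074

374266074


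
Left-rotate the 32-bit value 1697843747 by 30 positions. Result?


Rotate 0b1100101001100110000101000100011 left by 30 (32-bit) = 0b11011001010011001100001010001000 = 3645686408

3645686408


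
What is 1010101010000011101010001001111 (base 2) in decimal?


1010101010000011101010001001111 in decimal = 1430377551

1430377551


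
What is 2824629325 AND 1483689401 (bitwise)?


0b10101000010111000110110001001101 & 0b1011000011011110100110110111001 = 0b1000010011000100110000001001 = 139217929

139217929


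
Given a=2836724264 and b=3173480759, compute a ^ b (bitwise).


2836724264 ^ 3173480759 = 338920223

338920223


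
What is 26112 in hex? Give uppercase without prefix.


26112 = 6600 hex

6600


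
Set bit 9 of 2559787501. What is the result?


2559787501 | (1 << 9) = 2559787501 | 512 = 2559788013

2559788013


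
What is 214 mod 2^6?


214 & 63 = 22

22


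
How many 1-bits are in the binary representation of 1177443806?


0b1000110001011100101110111011110 has 18 set bits

18


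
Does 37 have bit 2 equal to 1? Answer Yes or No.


0b100101, bit 2 = 1. Yes

Yes


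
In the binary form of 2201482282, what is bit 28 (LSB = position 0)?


0b10000011001101111111010000101010, position 28 = 0

0


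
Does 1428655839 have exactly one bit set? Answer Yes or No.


0b1010101001001111000111011011111. Multiple bits set => No

No


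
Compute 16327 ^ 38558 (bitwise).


0b11111111000111 ^ 0b1001011010011110 = 0b1010100101011001 = 43353

43353


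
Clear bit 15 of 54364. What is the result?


54364 & ~(1 << 15) = 21596

21596


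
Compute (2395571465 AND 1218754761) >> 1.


Step 1: 2395571465 & 1218754761 = 142639113
Step 2: 142639113 >> 1 = 71319556

71319556


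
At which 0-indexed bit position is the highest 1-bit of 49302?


0b1100000010010110. Highest set bit at position 15

15


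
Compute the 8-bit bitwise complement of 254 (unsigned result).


~0b11111110 = 0b1 = 1 (8-bit unsigned)

1


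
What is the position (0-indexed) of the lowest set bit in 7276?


0b1110001101100. Lowest set bit at position 2

2


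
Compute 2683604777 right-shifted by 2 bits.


0b10011111111101001000111100101001 >> 2 = 0b100111111111010010001111001010 = 670901194

670901194


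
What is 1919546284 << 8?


0b1110010011010011111001110101100 << 8 = 0b111001001101001111100111010110000000000 = 491403848704

491403848704


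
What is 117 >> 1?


0b1110101 >> 1 = 0b111010 = 58

58


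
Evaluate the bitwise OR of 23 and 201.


0b10111 | 0b11001001 = 0b11011111 = 223

223


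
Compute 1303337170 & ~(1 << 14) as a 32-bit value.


1303337170 & ~(1 << 14) = 1303320786

1303320786


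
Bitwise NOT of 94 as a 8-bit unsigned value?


~0b1011110 = 0b10100001 = 161 (8-bit unsigned)

161


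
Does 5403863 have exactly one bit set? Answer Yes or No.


0b10100100111010011010111. Multiple bits set => No

No


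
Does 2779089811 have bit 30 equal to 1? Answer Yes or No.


0b10100101101001011000101110010011, bit 30 = 0. No

No


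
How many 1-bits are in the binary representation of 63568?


0b1111100001010000 has 7 set bits

7


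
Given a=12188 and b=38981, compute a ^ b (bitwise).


12188 ^ 38981 = 47065

47065


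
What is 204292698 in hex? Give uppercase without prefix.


204292698 = C2D425A hex

C2D425A


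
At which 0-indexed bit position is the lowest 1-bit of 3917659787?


0b11101001100000101011111010001011. Lowest set bit at position 0

0


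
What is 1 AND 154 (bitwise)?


0b1 & 0b10011010 = 0b0 = 0

0


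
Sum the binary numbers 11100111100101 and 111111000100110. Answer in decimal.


11100111100101 + 111111000100110 = 1011100000001011 = 47115

47115


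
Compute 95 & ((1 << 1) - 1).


95 & 1 = 1

1


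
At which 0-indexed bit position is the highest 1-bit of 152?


0b10011000. Highest set bit at position 7

7


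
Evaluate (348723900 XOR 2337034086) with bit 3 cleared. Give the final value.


Step 1: 348723900 ^ 2337034086 = 2676315610
Step 2: 2676315610 & ~(1 << 3) = 2676315602

2676315602


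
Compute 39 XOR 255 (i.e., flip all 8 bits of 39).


39 ^ 255 = 216

216


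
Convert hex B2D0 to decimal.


B2D0 hex = 45776 decimal

45776


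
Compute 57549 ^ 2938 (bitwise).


0b1110000011001101 ^ 0b101101111010 = 0b1110101110110111 = 60343

60343


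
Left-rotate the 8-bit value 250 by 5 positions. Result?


Rotate 0b11111010 left by 5 (8-bit) = 0b1011111 = 95

95


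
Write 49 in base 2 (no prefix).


49 = 110001 in binary

110001


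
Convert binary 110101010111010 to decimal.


110101010111010 in decimal = 27322

27322


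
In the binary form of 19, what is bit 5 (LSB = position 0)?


0b10011, position 5 = 0

0


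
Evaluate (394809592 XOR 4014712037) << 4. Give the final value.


Step 1: 394809592 ^ 4014712037 = 4173591581
Step 2: 4173591581 << 4 = 66777465296

66777465296


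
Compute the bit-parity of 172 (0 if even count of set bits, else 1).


0b10101100 has 4 ones => parity 0

0


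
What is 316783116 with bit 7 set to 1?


316783116 | (1 << 7) = 316783116 | 128 = 316783244

316783244


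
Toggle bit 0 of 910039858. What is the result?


910039858 ^ (1 << 0) = 910039858 ^ 1 = 910039859

910039859


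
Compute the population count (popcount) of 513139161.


0b11110100101011110000111011001 has 17 set bits

17


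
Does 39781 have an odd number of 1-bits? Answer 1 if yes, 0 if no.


0b1001101101100101 has 9 ones => parity 1

1


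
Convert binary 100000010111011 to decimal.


100000010111011 in decimal = 16571

16571


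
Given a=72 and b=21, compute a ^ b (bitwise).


72 ^ 21 = 93

93


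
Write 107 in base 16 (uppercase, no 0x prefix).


107 = 6B hex

6B


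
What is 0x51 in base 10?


51 hex = 81 decimal

81


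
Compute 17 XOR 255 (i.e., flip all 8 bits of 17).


17 ^ 255 = 238

238


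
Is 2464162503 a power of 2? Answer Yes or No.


0b10010010111000000010001011000111. Multiple bits set => No

No


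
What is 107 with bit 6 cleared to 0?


107 & ~(1 << 6) = 43

43


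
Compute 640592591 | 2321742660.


0b100110001011101010101011001111 | 0b10001010011000101111101101000100 = 0b10101110011011101111101111001111 = 2926509007

2926509007


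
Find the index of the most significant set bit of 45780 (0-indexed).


0b1011001011010100. Highest set bit at position 15

15


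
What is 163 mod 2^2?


163 & 3 = 3

3


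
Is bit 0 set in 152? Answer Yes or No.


0b10011000, bit 0 = 0. No

No


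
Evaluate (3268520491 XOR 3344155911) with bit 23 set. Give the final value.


Step 1: 3268520491 ^ 3344155911 = 92434220
Step 2: 92434220 | (1 << 23) = 92434220 | 8388608 = 92434220

92434220


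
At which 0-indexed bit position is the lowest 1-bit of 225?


0b11100001. Lowest set bit at position 0

0


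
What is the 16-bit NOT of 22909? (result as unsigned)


~0b101100101111101 = 0b1010011010000010 = 42626 (16-bit unsigned)

42626


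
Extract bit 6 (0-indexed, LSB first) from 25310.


0b110001011011110, position 6 = 1

1


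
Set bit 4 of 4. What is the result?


4 | (1 << 4) = 4 | 16 = 20

20


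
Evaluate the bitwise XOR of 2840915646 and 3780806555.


0b10101001010101001110111010111110 ^ 0b11100001010110101000011110011011 = 0b1001000000011100110100100100101 = 1208903973

1208903973


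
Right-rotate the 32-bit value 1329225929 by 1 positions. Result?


Rotate 0b1001111001110100110000011001001 right by 1 (32-bit) = 0b10100111100111010011000001100100 = 2812096612

2812096612


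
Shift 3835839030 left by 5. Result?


0b11100100101000100100001000110110 << 5 = 0b1110010010100010010000100011011000000 = 122746848960

122746848960


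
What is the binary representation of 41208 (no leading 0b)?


41208 = 1010000011111000 in binary

1010000011111000


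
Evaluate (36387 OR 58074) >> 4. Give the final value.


Step 1: 36387 | 58074 = 61179
Step 2: 61179 >> 4 = 3823

3823


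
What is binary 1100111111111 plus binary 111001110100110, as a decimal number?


1100111111111 + 111001110100110 = 1000110110100101 = 36261

36261


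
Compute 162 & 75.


0b10100010 & 0b1001011 = 0b10 = 2

2


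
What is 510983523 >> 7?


0b11110011101001111110101100011 >> 7 = 0b1111001110100111111010 = 3992058

3992058


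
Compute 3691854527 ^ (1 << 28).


3691854527 ^ (1 << 28) = 3691854527 ^ 268435456 = 3423419071

3423419071


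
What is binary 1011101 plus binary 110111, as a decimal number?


1011101 + 110111 = 10010100 = 148

148


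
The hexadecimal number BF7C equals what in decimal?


BF7C hex = 49020 decimal

49020


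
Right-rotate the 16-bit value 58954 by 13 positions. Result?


Rotate 0b1110011001001010 right by 13 (16-bit) = 0b11001001010111 = 12887

12887


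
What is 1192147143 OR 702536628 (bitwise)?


0b1000111000011101011100011000111 | 0b101001110111111101101110110100 = 0b1101111110111111111101111110111 = 1876950007

1876950007


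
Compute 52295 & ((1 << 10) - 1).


52295 & 1023 = 71

71


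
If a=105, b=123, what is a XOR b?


105 ^ 123 = 18

18


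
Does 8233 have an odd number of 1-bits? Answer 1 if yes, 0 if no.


0b10000000101001 has 4 ones => parity 0

0


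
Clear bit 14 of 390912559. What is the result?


390912559 & ~(1 << 14) = 390896175

390896175


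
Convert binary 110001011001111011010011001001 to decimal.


110001011001111011010011001001 in decimal = 828880073

828880073


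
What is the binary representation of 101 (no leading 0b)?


101 = 1100101 in binary

1100101


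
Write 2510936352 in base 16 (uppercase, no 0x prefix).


2510936352 = 95A9D920 hex

95A9D920


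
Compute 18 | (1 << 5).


18 | (1 << 5) = 18 | 32 = 50

50


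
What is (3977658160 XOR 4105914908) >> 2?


Step 1: 3977658160 ^ 4105914908 = 430798124
Step 2: 430798124 >> 2 = 107699531

107699531


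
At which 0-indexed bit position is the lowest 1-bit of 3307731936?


0b11000101001001111111101111100000. Lowest set bit at position 5

5


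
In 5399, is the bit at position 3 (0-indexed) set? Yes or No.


0b1010100010111, bit 3 = 0. No

No


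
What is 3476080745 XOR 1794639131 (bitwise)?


0b11001111001100001100100001101001 ^ 0b1101010111110000000010100011011 = 0b10100101110010001100110101110010 = 2781400434

2781400434


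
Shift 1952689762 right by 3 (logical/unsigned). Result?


0b1110100011000111010111001100010 >> 3 = 0b1110100011000111010111001100 = 244086220

244086220


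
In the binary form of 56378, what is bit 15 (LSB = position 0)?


0b1101110000111010, position 15 = 1

1


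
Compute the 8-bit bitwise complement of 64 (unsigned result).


~0b1000000 = 0b10111111 = 191 (8-bit unsigned)

191


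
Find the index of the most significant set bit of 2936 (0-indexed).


0b101101111000. Highest set bit at position 11

11


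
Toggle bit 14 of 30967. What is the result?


30967 ^ (1 << 14) = 30967 ^ 16384 = 14583

14583


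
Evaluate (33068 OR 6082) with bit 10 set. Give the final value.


Step 1: 33068 | 6082 = 38894
Step 2: 38894 | (1 << 10) = 38894 | 1024 = 38894

38894


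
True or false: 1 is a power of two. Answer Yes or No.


0b1. Only one bit set => Yes

Yes


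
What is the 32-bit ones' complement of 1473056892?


1473056892 ^ 4294967295 = 2821910403

2821910403


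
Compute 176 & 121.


0b10110000 & 0b1111001 = 0b110000 = 48

48


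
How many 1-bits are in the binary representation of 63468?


0b1111011111101100 has 12 set bits

12


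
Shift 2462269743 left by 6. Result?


0b10010010110000110100000100101111 << 6 = 0b10010010110000110100000100101111000000 = 157585263552

157585263552


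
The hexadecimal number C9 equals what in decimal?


C9 hex = 201 decimal

201


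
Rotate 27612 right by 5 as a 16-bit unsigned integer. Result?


Rotate 0b110101111011100 right by 5 (16-bit) = 0b1110001101011110 = 58206

58206


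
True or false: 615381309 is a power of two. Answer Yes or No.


0b100100101011011111100100111101. Multiple bits set => No

No


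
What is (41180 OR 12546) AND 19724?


Step 1: 41180 | 12546 = 45534
Step 2: 45534 & 19724 = 268

268


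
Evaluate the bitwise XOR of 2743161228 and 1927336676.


0b10100011100000010101000110001100 ^ 0b1110010111000001101001011100100 = 0b11010001011000011000001101101000 = 3512828776

3512828776


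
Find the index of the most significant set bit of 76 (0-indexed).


0b1001100. Highest set bit at position 6

6


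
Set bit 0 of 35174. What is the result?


35174 | (1 << 0) = 35174 | 1 = 35175

35175


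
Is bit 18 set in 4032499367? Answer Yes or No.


0b11110000010110110000111010100111, bit 18 = 0. No

No


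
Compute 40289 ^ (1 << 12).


40289 ^ (1 << 12) = 40289 ^ 4096 = 36193

36193


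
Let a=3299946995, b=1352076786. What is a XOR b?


3299946995 ^ 1352076786 = 2485533697

2485533697


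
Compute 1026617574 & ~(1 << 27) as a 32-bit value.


1026617574 & ~(1 << 27) = 892399846

892399846


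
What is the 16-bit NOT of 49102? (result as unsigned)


~0b1011111111001110 = 0b100000000110001 = 16433 (16-bit unsigned)

16433


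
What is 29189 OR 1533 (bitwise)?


0b111001000000101 | 0b10111111101 = 0b111011111111101 = 30717

30717


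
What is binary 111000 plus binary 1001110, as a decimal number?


111000 + 1001110 = 10000110 = 134

134


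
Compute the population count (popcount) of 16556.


0b100000010101100 has 5 set bits

5


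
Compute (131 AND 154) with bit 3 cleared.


Step 1: 131 & 154 = 130
Step 2: 130 & ~(1 << 3) = 130

130


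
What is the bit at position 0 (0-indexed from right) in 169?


0b10101001, position 0 = 1

1


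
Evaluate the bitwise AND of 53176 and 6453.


0b1100111110111000 & 0b1100100110101 = 0b100100110000 = 2352

2352


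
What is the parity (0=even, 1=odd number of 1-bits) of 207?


0b11001111 has 6 ones => parity 0

0


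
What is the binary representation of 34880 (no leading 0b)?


34880 = 1000100001000000 in binary

1000100001000000


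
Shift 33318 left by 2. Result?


0b1000001000100110 << 2 = 0b100000100010011000 = 133272

133272


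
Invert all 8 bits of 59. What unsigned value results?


59 ^ 255 = 196

196


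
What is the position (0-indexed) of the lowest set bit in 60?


0b111100. Lowest set bit at position 2

2


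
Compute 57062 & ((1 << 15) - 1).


57062 & 32767 = 24294

24294


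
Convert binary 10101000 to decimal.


10101000 in decimal = 168

168


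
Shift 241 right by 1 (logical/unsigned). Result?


0b11110001 >> 1 = 0b1111000 = 120

120


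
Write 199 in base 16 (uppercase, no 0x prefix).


199 = C7 hex

C7


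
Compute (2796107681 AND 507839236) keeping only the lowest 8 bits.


Step 1: 2796107681 & 507839236 = 100729600
Step 2: 100729600 & 255 = 0

0


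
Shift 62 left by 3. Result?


0b111110 << 3 = 0b111110000 = 496

496


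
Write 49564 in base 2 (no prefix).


49564 = 1100000110011100 in binary

1100000110011100


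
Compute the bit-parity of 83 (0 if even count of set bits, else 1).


0b1010011 has 4 ones => parity 0

0


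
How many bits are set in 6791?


0b1101010000111 has 7 set bits

7


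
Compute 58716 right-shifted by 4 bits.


0b1110010101011100 >> 4 = 0b111001010101 = 3669

3669


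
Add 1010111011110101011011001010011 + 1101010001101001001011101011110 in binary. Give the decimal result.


1010111011110101011011001010011 + 1101010001101001001011101011110 = 11000001101011110100110110110001 = 3249491377

3249491377


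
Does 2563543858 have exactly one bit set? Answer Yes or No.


0b10011000110011001001001100110010. Multiple bits set => No

No


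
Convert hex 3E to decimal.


3E hex = 62 decimal

62


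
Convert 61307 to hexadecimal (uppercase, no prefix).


61307 = EF7B hex

EF7B


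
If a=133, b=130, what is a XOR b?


133 ^ 130 = 7

7


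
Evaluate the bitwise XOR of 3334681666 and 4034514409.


0b11000110110000110011010001000010 ^ 0b11110000011110011100110111101001 = 0b110110101110101111100110101011 = 918223275

918223275


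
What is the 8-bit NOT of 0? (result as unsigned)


~0b0 = 0b11111111 = 255 (8-bit unsigned)

255


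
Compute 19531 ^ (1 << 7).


19531 ^ (1 << 7) = 19531 ^ 128 = 19659

19659


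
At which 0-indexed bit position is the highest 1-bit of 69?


0b1000101. Highest set bit at position 6

6


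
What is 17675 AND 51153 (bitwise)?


0b100010100001011 & 0b1100011111010001 = 0b100010100000001 = 17665

17665


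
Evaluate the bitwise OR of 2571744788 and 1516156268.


0b10011001010010011011011000010100 | 0b1011010010111101011010101101100 = 0b11011011010111111011011101111100 = 3680483196

3680483196


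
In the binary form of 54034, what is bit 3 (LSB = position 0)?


0b1101001100010010, position 3 = 0

0


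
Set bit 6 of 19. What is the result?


19 | (1 << 6) = 19 | 64 = 83

83


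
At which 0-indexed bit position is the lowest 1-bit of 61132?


0b1110111011001100. Lowest set bit at position 2

2


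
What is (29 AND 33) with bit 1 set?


Step 1: 29 & 33 = 1
Step 2: 1 | (1 << 1) = 1 | 2 = 3

3


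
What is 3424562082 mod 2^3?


3424562082 & 7 = 2

2


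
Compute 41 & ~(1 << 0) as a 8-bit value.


41 & ~(1 << 0) = 40

40


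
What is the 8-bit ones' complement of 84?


84 ^ 255 = 171

171


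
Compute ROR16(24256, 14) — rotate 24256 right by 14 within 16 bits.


Rotate 0b101111011000000 right by 14 (16-bit) = 0b111101100000001 = 31489

31489


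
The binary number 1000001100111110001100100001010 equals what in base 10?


1000001100111110001100100001010 in decimal = 1100945674

1100945674


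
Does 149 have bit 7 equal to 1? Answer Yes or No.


0b10010101, bit 7 = 1. Yes

Yes


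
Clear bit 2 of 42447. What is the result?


42447 & ~(1 << 2) = 42443

42443


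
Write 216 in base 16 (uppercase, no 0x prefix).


216 = D8 hex

D8


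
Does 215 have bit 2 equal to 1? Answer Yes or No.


0b11010111, bit 2 = 1. Yes

Yes


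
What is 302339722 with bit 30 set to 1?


302339722 | (1 << 30) = 302339722 | 1073741824 = 1376081546

1376081546


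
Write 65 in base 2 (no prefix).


65 = 1000001 in binary

1000001


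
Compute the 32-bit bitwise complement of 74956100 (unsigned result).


~0b100011101111011110101000100 = 0b11111011100010000100001010111011 = 4220011195 (32-bit unsigned)

4220011195


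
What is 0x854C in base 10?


854C hex = 34124 decimal

34124


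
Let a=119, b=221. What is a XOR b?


119 ^ 221 = 170

170


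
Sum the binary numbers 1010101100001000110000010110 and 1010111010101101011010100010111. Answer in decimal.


1010101100001000110000010110 + 1010111010101101011010100010111 = 1100010000001110100000100101101 = 1644642605

1644642605


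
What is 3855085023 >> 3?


0b11100101110001111110110111011111 >> 3 = 0b11100101110001111110110111011 = 481885627

481885627


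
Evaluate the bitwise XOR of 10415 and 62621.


0b10100010101111 ^ 0b1111010010011101 = 0b1101110000110010 = 56370

56370


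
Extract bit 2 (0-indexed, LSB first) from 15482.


0b11110001111010, position 2 = 0

0


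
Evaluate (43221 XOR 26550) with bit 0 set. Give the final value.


Step 1: 43221 ^ 26550 = 53091
Step 2: 53091 | (1 << 0) = 53091 | 1 = 53091

53091


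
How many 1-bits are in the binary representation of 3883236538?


0b11100111011101010111110010111010 has 21 set bits

21


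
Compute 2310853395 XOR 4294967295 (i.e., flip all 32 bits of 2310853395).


2310853395 ^ 4294967295 = 1984113900

1984113900


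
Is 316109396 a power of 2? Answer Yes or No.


0b10010110101110111001001010100. Multiple bits set => No

No


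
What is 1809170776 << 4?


0b1101011110101011100000101011000 << 4 = 0b11010111101010111000001010110000000 = 28946732416

28946732416


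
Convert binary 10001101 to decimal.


10001101 in decimal = 141

141


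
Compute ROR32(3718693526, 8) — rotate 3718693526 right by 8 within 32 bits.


Rotate 0b11011101101001101100001010010110 right by 8 (32-bit) = 0b10010110110111011010011011000010 = 2531108546

2531108546


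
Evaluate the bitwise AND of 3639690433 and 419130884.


0b11011000111100010100010011000001 & 0b11000111110110110111000000100 = 0b11000111100010100010000000000 = 418464768

418464768


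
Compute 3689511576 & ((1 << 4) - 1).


3689511576 & 15 = 8

8


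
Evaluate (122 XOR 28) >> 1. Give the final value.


Step 1: 122 ^ 28 = 102
Step 2: 102 >> 1 = 51

51


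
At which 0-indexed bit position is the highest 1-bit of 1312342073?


0b1001110001110001100000000111001. Highest set bit at position 30

30


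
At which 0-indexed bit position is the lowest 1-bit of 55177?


0b1101011110001001. Lowest set bit at position 0

0


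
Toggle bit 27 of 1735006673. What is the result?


1735006673 ^ (1 << 27) = 1735006673 ^ 134217728 = 1869224401

1869224401


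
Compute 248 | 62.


0b11111000 | 0b111110 = 0b11111110 = 254

254


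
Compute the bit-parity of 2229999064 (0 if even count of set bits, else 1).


0b10000100111010110001010111011000 has 15 ones => parity 1

1


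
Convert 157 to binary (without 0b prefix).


157 = 10011101 in binary

10011101


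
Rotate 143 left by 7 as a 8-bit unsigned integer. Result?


Rotate 0b10001111 left by 7 (8-bit) = 0b11000111 = 199

199


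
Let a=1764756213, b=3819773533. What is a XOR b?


1764756213 ^ 3819773533 = 2325550248

2325550248


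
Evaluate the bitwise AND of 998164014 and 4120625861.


0b111011011111101100011000101110 & 0b11110101100110111100001011000101 = 0b110001000110101100001000000100 = 823837188

823837188


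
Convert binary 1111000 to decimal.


1111000 in decimal = 120

120


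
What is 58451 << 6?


0b1110010001010011 << 6 = 0b1110010001010011000000 = 3740864

3740864


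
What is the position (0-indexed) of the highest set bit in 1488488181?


0b1011000101110001000011011110101. Highest set bit at position 30

30


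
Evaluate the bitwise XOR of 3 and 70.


0b11 ^ 0b1000110 = 0b1000101 = 69

69


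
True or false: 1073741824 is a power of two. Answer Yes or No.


0b1000000000000000000000000000000. Only one bit set => Yes

Yes


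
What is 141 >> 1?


0b10001101 >> 1 = 0b1000110 = 70

70


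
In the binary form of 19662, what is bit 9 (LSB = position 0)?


0b100110011001110, position 9 = 0

0


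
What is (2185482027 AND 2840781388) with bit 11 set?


Step 1: 2185482027 & 2840781388 = 2151858696
Step 2: 2151858696 | (1 << 11) = 2151858696 | 2048 = 2151860744

2151860744


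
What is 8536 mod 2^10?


8536 & 1023 = 344

344


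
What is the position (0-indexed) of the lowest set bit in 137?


0b10001001. Lowest set bit at position 0

0


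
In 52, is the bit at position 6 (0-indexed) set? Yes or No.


0b110100, bit 6 = 0. No

No


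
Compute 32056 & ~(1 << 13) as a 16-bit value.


32056 & ~(1 << 13) = 23864

23864


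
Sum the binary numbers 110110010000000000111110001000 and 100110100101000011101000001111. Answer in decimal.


110110010000000000111110001000 + 100110100101000011101000001111 = 1011100110101000100100110010111 = 1557416343

1557416343


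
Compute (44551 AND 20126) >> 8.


Step 1: 44551 & 20126 = 3590
Step 2: 3590 >> 8 = 14

14


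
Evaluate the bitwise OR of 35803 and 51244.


0b1000101111011011 | 0b1100100000101100 = 0b1100101111111111 = 52223

52223


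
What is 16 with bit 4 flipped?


16 ^ (1 << 4) = 16 ^ 16 = 0

0


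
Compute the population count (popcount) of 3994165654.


0b11101110000100100010000110010110 has 14 set bits

14


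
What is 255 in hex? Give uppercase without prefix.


255 = FF hex

FF


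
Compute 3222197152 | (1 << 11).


3222197152 | (1 << 11) = 3222197152 | 2048 = 3222199200

3222199200


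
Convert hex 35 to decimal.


35 hex = 53 decimal

53


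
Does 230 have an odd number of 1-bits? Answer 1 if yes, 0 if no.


0b11100110 has 5 ones => parity 1

1


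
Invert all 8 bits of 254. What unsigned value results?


254 ^ 255 = 1

1


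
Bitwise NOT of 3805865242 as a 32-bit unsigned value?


~0b11100010110110001110010100011010 = 0b11101001001110001101011100101 = 489102053 (32-bit unsigned)

489102053


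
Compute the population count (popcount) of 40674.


0b1001111011100010 has 9 set bits

9


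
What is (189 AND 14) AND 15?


Step 1: 189 & 14 = 12
Step 2: 12 & 15 = 12

12


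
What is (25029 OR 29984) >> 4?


Step 1: 25029 | 29984 = 30181
Step 2: 30181 >> 4 = 1886

1886


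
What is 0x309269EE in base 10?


309269EE hex = 814901742 decimal

814901742


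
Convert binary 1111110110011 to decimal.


1111110110011 in decimal = 8115

8115


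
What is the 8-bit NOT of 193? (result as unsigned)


~0b11000001 = 0b111110 = 62 (8-bit unsigned)

62


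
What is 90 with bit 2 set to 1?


90 | (1 << 2) = 90 | 4 = 94

94


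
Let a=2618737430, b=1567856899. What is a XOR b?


2618737430 ^ 1567856899 = 3244644885

3244644885


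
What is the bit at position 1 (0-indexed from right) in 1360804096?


0b1010001000111000011100100000000, position 1 = 0

0


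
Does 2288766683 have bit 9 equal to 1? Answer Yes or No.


0b10001000011010111100111011011011, bit 9 = 1. Yes

Yes


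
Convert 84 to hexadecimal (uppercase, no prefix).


84 = 54 hex

54


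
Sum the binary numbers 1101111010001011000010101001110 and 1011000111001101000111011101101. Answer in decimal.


1101111010001011000010101001110 + 1011000111001101000111011101101 = 11001000001011000001010000111011 = 3358331963

3358331963


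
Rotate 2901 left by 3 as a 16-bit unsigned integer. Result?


Rotate 0b101101010101 left by 3 (16-bit) = 0b101101010101000 = 23208

23208


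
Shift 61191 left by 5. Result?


0b1110111100000111 << 5 = 0b111011110000011100000 = 1958112

1958112


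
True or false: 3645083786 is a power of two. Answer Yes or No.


0b11011001010000111001000010001010. Multiple bits set => No

No


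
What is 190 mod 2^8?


190 & 255 = 190

190


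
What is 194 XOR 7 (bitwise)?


0b11000010 ^ 0b111 = 0b11000101 = 197

197


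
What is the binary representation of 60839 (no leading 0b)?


60839 = 1110110110100111 in binary

1110110110100111


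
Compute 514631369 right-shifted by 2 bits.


0b11110101011001010011011001001 >> 2 = 0b111101010110010100110110010 = 128657842

128657842


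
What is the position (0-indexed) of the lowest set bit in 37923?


0b1001010000100011. Lowest set bit at position 0

0


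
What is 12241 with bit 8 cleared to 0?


12241 & ~(1 << 8) = 11985

11985


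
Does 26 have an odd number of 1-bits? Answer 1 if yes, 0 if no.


0b11010 has 3 ones => parity 1

1


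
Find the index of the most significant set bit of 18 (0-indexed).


0b10010. Highest set bit at position 4

4


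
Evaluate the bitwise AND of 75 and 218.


0b1001011 & 0b11011010 = 0b1001010 = 74

74


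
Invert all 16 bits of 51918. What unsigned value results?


51918 ^ 65535 = 13617

13617


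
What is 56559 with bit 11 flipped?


56559 ^ (1 << 11) = 56559 ^ 2048 = 54511

54511


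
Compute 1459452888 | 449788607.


0b1010110111111010111101111011000 | 0b11010110011110011101010111111 = 0b1011110111111110111101111111111 = 1593801727

1593801727


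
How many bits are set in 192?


0b11000000 has 2 set bits

2


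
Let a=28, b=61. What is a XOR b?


28 ^ 61 = 33

33


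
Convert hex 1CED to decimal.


1CED hex = 7405 decimal

7405


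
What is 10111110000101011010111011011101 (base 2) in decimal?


10111110000101011010111011011101 in decimal = 3189092061

3189092061


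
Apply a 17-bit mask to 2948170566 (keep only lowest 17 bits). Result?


2948170566 & 131071 = 99142

99142


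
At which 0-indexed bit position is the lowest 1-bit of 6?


0b110. Lowest set bit at position 1

1


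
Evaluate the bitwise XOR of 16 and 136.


0b10000 ^ 0b10001000 = 0b10011000 = 152

152


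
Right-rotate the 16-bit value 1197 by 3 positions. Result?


Rotate 0b10010101101 right by 3 (16-bit) = 0b1010000010010101 = 41109

41109


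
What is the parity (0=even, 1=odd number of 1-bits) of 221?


0b11011101 has 6 ones => parity 0

0


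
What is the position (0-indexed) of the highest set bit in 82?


0b1010010. Highest set bit at position 6

6


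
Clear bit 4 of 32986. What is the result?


32986 & ~(1 << 4) = 32970

32970


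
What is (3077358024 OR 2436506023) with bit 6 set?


Step 1: 3077358024 | 2436506023 = 3078545903
Step 2: 3078545903 | (1 << 6) = 3078545903 | 64 = 3078545903

3078545903


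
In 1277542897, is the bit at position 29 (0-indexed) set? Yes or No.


0b1001100001001011100000111110001, bit 29 = 0. No

No


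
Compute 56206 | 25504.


0b1101101110001110 | 0b110001110100000 = 0b1111101110101110 = 64430

64430


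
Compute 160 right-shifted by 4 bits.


0b10100000 >> 4 = 0b1010 = 10

10


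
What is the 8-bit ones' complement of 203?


203 ^ 255 = 52

52


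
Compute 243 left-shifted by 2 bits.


0b11110011 << 2 = 0b1111001100 = 972

972


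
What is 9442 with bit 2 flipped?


9442 ^ (1 << 2) = 9442 ^ 4 = 9446

9446


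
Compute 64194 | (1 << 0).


64194 | (1 << 0) = 64194 | 1 = 64195

64195


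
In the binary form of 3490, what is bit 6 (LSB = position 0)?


0b110110100010, position 6 = 0

0


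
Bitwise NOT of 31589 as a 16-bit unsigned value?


~0b111101101100101 = 0b1000010010011010 = 33946 (16-bit unsigned)

33946


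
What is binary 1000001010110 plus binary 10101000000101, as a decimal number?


1000001010110 + 10101000000101 = 11101001011011 = 14939

14939


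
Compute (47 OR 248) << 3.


Step 1: 47 | 248 = 255
Step 2: 255 << 3 = 2040

2040


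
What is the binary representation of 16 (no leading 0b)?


16 = 10000 in binary

10000


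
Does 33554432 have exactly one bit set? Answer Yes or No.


0b10000000000000000000000000. Only one bit set => Yes

Yes


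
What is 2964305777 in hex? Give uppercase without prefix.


2964305777 = B0AFB771 hex

B0AFB771


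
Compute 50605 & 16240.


0b1100010110101101 & 0b11111101110000 = 0b10100100000 = 1312

1312


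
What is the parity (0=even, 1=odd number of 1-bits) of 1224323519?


0b1001000111110011011000110111111 has 19 ones => parity 1

1


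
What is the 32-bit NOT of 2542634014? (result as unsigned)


~0b10010111100011011000010000011110 = 0b1101000011100100111101111100001 = 1752333281 (32-bit unsigned)

1752333281


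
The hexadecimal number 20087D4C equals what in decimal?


20087D4C hex = 537427276 decimal

537427276


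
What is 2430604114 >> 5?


0b10010000111000000001001101010010 >> 5 = 0b100100001110000000010011010 = 75956378

75956378


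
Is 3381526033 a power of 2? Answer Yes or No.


0b11001001100011011111111000010001. Multiple bits set => No

No


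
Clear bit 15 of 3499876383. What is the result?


3499876383 & ~(1 << 15) = 3499843615

3499843615


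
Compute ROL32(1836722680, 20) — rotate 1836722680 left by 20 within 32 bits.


Rotate 0b1101101011110100010100111111000 left by 20 (32-bit) = 0b10011111100001101101011110100010 = 2676414370

2676414370


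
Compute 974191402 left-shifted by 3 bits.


0b111010000100001111101100101010 << 3 = 0b111010000100001111101100101010000 = 7793531216

7793531216


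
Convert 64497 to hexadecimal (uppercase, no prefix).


64497 = FBF1 hex

FBF1


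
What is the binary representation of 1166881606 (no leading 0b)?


1166881606 = 1000101100011010011001101000110 in binary

1000101100011010011001101000110


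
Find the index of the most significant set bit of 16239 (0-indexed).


0b11111101101111. Highest set bit at position 13

13


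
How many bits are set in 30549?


0b111011101010101 has 10 set bits

10


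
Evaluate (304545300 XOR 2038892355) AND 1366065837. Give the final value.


Step 1: 304545300 ^ 2038892355 = 1805777239
Step 2: 1805777239 & 1366065837 = 1092648965

1092648965


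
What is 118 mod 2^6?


118 & 63 = 54

54


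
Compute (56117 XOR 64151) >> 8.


Step 1: 56117 ^ 64151 = 8610
Step 2: 8610 >> 8 = 33

33


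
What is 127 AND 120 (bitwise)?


0b1111111 & 0b1111000 = 0b1111000 = 120

120


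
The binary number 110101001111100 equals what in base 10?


110101001111100 in decimal = 27260

27260


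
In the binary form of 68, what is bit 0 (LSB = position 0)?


0b1000100, position 0 = 0

0


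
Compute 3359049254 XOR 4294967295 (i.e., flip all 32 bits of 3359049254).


3359049254 ^ 4294967295 = 935918041

935918041


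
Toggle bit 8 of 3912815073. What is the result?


3912815073 ^ (1 << 8) = 3912815073 ^ 256 = 3912814817

3912814817


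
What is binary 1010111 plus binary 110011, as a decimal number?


1010111 + 110011 = 10001010 = 138

138


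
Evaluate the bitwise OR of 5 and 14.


0b101 | 0b1110 = 0b1111 = 15

15


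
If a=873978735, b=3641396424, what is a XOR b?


873978735 ^ 3641396424 = 3978074023

3978074023


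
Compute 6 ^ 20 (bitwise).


0b110 ^ 0b10100 = 0b10010 = 18

18


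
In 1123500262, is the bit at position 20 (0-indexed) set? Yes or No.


0b1000010111101110100000011100110, bit 20 = 1. Yes

Yes


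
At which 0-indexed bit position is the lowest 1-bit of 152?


0b10011000. Lowest set bit at position 3

3


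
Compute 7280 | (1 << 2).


7280 | (1 << 2) = 7280 | 4 = 7284

7284


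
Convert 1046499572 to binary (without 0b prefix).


1046499572 = 111110011000000101000011110100 in binary

111110011000000101000011110100


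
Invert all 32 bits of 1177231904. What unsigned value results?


1177231904 ^ 4294967295 = 3117735391

3117735391
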